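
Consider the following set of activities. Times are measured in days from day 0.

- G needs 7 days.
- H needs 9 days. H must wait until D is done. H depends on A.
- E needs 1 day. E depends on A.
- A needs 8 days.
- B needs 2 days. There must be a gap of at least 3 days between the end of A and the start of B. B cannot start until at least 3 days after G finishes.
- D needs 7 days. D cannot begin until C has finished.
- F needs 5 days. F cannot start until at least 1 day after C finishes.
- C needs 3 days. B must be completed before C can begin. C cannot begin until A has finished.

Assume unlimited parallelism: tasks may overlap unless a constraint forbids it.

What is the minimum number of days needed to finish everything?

Nothing blocks G, so it runs from day 0 to day 7.
Nothing blocks A, so it runs from day 0 to day 8.
After A (finishes day 8), E can start at day 8 and finishes at day 9.
B cannot start until A (finishes day 8, plus 3-day gap → day 11); G (finishes day 7, plus 3-day gap → day 10). The controlling bound is day 11, so B finishes at 11 + 2 = day 13.
For C: B (finishes day 13); A (finishes day 8). Taking the maximum gives a start of day 13, and it finishes at 13 + 3 = day 16.
F cannot begin until C (finishes day 16, plus 1-day gap → day 17). It runs from day 17 to 17 + 5 = day 22.
D cannot begin until C (finishes day 16). It runs from day 16 to 16 + 7 = day 23.
H needs all of D (finishes day 23); A (finishes day 8). That puts its earliest start at day 23; it finishes at 23 + 9 = day 32.
All tasks are finished once the last one completes. Finish times: A at 8, B at 13, C at 16, D at 23, E at 9, F at 22, G at 7, H at 32. The latest is day 32.

32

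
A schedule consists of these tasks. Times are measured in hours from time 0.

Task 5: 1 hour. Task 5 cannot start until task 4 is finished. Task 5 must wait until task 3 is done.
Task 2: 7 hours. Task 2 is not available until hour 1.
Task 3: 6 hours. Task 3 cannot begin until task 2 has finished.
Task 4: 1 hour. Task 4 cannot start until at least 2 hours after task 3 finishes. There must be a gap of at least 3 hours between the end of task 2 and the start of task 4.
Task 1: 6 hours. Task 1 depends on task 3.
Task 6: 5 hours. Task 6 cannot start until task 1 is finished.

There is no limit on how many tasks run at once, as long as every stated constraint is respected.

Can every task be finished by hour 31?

Yes

Task 2 cannot begin until its own release at hour 1. It runs from hour 1 to 1 + 7 = hour 8.
Task 3 waits on task 2 (finishes hour 8), so it starts at hour 8 and finishes at 8 + 6 = hour 14.
For task 4: task 3 (finishes hour 14, plus 2-hour gap → hour 16); task 2 (finishes hour 8, plus 3-hour gap → hour 11). Taking the maximum gives a start of hour 16, and it finishes at 16 + 1 = hour 17.
Task 5 cannot start until task 4 (finishes hour 17); task 3 (finishes hour 14). The controlling bound is hour 17, so task 5 finishes at 17 + 1 = hour 18.
After task 3 (finishes hour 14), task 1 can start at hour 14 and finishes at hour 20.
Task 6 cannot begin until task 1 (finishes hour 20). It runs from hour 20 to 20 + 5 = hour 25.
Every task is finished by hour 25, which is no later than the deadline of 31, so the schedule is feasible.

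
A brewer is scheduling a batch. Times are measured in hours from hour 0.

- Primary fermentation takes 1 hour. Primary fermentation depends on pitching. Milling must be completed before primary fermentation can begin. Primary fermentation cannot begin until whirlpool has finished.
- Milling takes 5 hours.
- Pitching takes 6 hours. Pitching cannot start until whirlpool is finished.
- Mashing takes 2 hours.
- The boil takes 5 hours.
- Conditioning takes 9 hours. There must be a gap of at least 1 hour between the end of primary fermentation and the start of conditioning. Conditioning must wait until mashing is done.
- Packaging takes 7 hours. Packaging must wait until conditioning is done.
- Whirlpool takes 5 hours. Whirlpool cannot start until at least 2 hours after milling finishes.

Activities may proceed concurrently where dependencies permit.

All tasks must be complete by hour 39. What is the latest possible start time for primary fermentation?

Nothing follows packaging; the deadline of hour 39 is its only limit. It must start by 39 − 7 = hour 32.
Conditioning must finish before packaging (must start by hour 32). With a 9-hour duration, conditioning must start by 32 − 9 = hour 23.
Primary fermentation has to be done before conditioning (must start by hour 23, minus 1-hour gap → hour 22). That means finishing by hour 22, i.e. starting by 22 − 1 = hour 21.

21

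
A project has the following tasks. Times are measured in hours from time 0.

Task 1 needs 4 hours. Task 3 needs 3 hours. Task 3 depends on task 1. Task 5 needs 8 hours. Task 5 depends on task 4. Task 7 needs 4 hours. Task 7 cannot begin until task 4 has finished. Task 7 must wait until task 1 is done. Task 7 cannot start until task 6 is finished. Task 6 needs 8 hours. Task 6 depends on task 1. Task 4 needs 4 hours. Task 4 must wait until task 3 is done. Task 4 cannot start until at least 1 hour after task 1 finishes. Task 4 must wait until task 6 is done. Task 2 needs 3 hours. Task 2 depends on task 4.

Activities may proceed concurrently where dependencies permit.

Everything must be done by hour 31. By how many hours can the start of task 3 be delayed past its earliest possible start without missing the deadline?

12

Task 1 has no prerequisites, so it starts at hour 0 and finishes at hour 4.
Task 3 cannot begin until task 1 (finishes hour 4). It runs from hour 4 to 4 + 3 = hour 7.

Working backward from the deadline:
To finish by hour 31, task 2 (duration 3) must start no later than hour 28.
Task 5 must finish by hour 31; it takes 8 hours, so it must start by 31 − 8 = hour 23.
Task 7 must finish by hour 31; it takes 4 hours, so it must start by 31 − 4 = hour 27.
Task 4 must finish in time for task 2 (must start by hour 28); task 5 (must start by hour 23); task 7 (must start by hour 27). The tightest is hour 23, so task 4 must start by 23 − 4 = hour 19.
Task 3 has to be done before task 4 (must start by hour 19). That means finishing by hour 19, i.e. starting by 19 − 3 = hour 16.
So task 3 can start as early as hour 4 and as late as hour 16, giving 16 − 4 = 12 hours of slack.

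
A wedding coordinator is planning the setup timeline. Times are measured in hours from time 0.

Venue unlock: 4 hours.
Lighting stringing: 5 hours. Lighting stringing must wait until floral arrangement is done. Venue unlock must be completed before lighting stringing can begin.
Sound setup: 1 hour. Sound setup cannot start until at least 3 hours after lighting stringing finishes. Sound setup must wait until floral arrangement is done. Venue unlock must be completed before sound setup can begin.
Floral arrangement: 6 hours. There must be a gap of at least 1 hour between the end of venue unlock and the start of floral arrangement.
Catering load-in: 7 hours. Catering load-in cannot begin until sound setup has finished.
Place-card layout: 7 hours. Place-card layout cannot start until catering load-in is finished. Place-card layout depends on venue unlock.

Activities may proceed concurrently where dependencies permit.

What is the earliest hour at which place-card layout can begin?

Nothing blocks venue unlock, so it runs from hour 0 to hour 4.
Floral arrangement cannot begin until venue unlock (finishes hour 4, plus 1-hour gap → hour 5). It runs from hour 5 to 5 + 6 = hour 11.
For lighting stringing: floral arrangement (finishes hour 11); venue unlock (finishes hour 4). Taking the maximum gives a start of hour 11, and it finishes at 11 + 5 = hour 16.
Sound setup cannot start until lighting stringing (finishes hour 16, plus 3-hour gap → hour 19); floral arrangement (finishes hour 11); venue unlock (finishes hour 4). The controlling bound is hour 19, so sound setup finishes at 19 + 1 = hour 20.
Catering load-in waits on sound setup (finishes hour 20), so it starts at hour 20 and finishes at 20 + 7 = hour 27.
Place-card layout waits on catering load-in (finishes hour 27); venue unlock (finishes hour 4). The latest of these is hour 27, which is the earliest place-card layout can start.

27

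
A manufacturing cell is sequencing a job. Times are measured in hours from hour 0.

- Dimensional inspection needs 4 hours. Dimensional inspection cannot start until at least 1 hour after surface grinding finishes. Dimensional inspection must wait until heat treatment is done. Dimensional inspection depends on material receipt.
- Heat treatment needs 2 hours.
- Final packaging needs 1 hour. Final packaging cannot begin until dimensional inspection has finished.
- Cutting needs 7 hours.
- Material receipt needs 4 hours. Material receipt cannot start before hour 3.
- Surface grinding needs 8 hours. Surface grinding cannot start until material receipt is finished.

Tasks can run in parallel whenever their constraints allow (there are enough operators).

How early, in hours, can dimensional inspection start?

16

Heat treatment can start immediately at hour 0; it finishes at hour 2.
Material receipt waits on its own release at hour 3, so it starts at hour 3 and finishes at 3 + 4 = hour 7.
After material receipt (finishes hour 7), surface grinding can start at hour 7 and finishes at hour 15.
Dimensional inspection waits on surface grinding (finishes hour 15, plus 1-hour gap → hour 16); heat treatment (finishes hour 2); material receipt (finishes hour 7). The latest of these is hour 16, which is the earliest dimensional inspection can start.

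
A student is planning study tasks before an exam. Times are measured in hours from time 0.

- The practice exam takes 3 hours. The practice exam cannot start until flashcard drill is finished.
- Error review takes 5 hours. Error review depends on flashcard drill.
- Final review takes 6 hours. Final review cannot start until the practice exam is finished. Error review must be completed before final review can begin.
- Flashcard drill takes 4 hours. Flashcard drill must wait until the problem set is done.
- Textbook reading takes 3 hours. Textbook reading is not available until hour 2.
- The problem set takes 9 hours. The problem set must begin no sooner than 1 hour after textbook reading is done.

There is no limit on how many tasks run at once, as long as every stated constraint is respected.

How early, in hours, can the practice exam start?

After its own release at hour 2, textbook reading can start at hour 2 and finishes at hour 5.
The problem set cannot begin until textbook reading (finishes hour 5, plus 1-hour gap → hour 6). It runs from hour 6 to 6 + 9 = hour 15.
After the problem set (finishes hour 15), flashcard drill can start at hour 15 and finishes at hour 19.
The practice exam waits on flashcard drill (finishes hour 19), so the earliest it can start is hour 19.

19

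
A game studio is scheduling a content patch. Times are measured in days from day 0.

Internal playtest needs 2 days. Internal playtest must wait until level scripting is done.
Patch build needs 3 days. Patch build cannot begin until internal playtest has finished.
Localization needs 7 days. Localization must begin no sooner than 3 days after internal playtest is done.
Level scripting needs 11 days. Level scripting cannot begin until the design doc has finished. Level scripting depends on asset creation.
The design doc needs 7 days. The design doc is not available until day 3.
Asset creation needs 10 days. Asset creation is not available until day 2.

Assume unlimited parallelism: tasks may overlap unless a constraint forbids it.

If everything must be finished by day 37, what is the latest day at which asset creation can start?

Nothing follows localization; the deadline of day 37 is its only limit. It must start by 37 − 7 = day 30.
Patch build has no dependents, so it just needs to finish by day 37. Starting by 37 − 3 = day 34 achieves that.
For internal playtest: localization (must start by day 30, minus 3-day gap → day 27); patch build (must start by day 34). The most restrictive is day 27; with a 2-day duration, internal playtest must start by day 25.
Since internal playtest (must start by day 25) depends on it, level scripting must finish by day 25. Backing off its 11-day duration gives a latest start of day 14.
Asset creation must finish before level scripting (must start by day 14). With a 10-day duration, asset creation must start by 14 − 10 = day 4.

4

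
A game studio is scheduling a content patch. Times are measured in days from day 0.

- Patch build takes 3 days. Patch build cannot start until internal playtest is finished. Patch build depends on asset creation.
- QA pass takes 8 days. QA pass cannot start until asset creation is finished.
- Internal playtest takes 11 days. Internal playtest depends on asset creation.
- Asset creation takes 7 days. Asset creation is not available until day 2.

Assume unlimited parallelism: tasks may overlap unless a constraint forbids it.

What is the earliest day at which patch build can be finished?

23

Asset creation waits on its own release at day 2, so it starts at day 2 and finishes at 2 + 7 = day 9.
After asset creation (finishes day 9), internal playtest can start at day 9 and finishes at day 20.
For patch build: internal playtest (finishes day 20); asset creation (finishes day 9). Taking the maximum gives a start of day 20, and it finishes at 20 + 3 = day 23.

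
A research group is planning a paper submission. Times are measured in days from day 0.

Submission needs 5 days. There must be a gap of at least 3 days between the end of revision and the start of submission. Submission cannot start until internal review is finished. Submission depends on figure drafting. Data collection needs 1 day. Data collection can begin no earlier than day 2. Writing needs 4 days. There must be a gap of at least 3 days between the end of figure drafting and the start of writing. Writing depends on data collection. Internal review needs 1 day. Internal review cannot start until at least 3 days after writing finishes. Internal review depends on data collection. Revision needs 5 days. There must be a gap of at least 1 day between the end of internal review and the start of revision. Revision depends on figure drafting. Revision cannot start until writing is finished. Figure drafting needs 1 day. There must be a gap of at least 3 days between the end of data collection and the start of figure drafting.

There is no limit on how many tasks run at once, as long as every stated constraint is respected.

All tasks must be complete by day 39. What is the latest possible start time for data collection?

9

Submission must finish by day 39; it takes 5 days, so it must start by 39 − 5 = day 34.
Revision must finish before submission (must start by day 34, minus 3-day gap → day 31). With a 5-day duration, revision must start by 31 − 5 = day 26.
Internal review must finish in time for revision (must start by day 26, minus 1-day gap → day 25); submission (must start by day 34). The tightest is day 25, so internal review must start by 25 − 1 = day 24.
For writing: internal review (must start by day 24, minus 3-day gap → day 21); revision (must start by day 26). The most restrictive is day 21; with a 4-day duration, writing must start by day 17.
For figure drafting: writing (must start by day 17, minus 3-day gap → day 14); revision (must start by day 26); submission (must start by day 34). The most restrictive is day 14; with a 1-day duration, figure drafting must start by day 13.
Data collection must finish in time for figure drafting (must start by day 13, minus 3-day gap → day 10); writing (must start by day 17); internal review (must start by day 24). The tightest is day 10, so data collection must start by 10 − 1 = day 9.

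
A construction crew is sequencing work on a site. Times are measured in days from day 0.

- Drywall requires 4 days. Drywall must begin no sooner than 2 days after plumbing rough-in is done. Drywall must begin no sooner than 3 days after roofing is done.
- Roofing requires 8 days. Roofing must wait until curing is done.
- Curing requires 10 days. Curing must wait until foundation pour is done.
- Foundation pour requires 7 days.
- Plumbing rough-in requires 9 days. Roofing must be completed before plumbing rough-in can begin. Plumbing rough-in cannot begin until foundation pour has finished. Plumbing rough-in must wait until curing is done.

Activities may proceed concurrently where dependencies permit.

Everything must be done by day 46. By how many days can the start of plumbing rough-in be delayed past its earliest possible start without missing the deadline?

6

Foundation pour can start immediately at day 0; it finishes at day 7.
Curing waits on foundation pour (finishes day 7), so it starts at day 7 and finishes at 7 + 10 = day 17.
Roofing waits on curing (finishes day 17), so it starts at day 17 and finishes at 17 + 8 = day 25.
Plumbing rough-in has to wait for roofing (finishes day 25); foundation pour (finishes day 7); curing (finishes day 17). The latest of these is day 25, so plumbing rough-in runs day 25 to 25 + 9 = day 34.

Working backward from the deadline:
Nothing follows drywall; the deadline of day 46 is its only limit. It must start by 46 − 4 = day 42.
Plumbing rough-in must finish before drywall (must start by day 42, minus 2-day gap → day 40). With a 9-day duration, plumbing rough-in must start by 40 − 9 = day 31.
So plumbing rough-in can start as early as day 25 and as late as day 31, giving 31 − 25 = 6 days of slack.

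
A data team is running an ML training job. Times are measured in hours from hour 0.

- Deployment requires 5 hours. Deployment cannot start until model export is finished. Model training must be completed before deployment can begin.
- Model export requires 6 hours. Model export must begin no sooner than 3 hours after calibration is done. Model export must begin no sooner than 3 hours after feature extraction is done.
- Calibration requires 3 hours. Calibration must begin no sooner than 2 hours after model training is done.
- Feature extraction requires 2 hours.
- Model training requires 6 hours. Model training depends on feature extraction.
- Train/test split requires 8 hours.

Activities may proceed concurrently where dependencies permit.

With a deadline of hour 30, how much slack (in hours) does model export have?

Nothing blocks feature extraction, so it runs from hour 0 to hour 2.
Model training waits on feature extraction (finishes hour 2), so it starts at hour 2 and finishes at 2 + 6 = hour 8.
Calibration waits on model training (finishes hour 8, plus 2-hour gap → hour 10), so it starts at hour 10 and finishes at 10 + 3 = hour 13.
For model export: calibration (finishes hour 13, plus 3-hour gap → hour 16); feature extraction (finishes hour 2, plus 3-hour gap → hour 5). Taking the maximum gives a start of hour 16, and it finishes at 16 + 6 = hour 22.

Working backward from the deadline:
Nothing follows deployment; the deadline of hour 30 is its only limit. It must start by 30 − 5 = hour 25.
Model export feeds into deployment (must start by hour 25); so model export must finish by hour 25 and therefore start by hour 19.
So model export can start as early as hour 16 and as late as hour 19, giving 19 − 16 = 3 hours of slack.

3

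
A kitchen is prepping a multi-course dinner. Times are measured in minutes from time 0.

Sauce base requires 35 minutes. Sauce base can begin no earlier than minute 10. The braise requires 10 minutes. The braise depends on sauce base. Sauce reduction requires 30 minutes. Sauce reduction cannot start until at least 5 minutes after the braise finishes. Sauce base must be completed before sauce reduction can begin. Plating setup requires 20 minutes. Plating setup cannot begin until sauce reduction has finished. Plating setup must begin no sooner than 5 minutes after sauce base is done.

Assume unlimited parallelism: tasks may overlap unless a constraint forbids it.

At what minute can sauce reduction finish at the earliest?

90

Sauce base cannot begin until its own release at minute 10. It runs from minute 10 to 10 + 35 = minute 45.
After sauce base (finishes minute 45), the braise can start at minute 45 and finishes at minute 55.
For sauce reduction: the braise (finishes minute 55, plus 5-minute gap → minute 60); sauce base (finishes minute 45). Taking the maximum gives a start of minute 60, and it finishes at 60 + 30 = minute 90.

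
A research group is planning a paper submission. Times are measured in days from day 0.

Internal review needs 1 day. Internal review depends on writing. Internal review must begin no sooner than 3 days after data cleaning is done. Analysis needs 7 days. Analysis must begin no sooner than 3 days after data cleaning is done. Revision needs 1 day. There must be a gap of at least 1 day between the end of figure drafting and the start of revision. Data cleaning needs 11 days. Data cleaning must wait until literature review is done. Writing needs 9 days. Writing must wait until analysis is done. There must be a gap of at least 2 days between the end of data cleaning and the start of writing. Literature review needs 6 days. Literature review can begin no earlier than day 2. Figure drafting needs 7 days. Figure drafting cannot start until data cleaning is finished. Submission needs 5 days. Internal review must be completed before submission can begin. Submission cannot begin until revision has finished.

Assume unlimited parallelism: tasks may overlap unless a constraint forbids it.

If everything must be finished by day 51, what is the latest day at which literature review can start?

9

Nothing follows submission; the deadline of day 51 is its only limit. It must start by 51 − 5 = day 46.
Since submission (must start by day 46) depends on it, internal review must finish by day 46. Backing off its 1-day duration gives a latest start of day 45.
Writing feeds into internal review (must start by day 45); so writing must finish by day 45 and therefore start by day 36.
Analysis feeds into writing (must start by day 36); so analysis must finish by day 36 and therefore start by day 29.
Revision must finish before submission (must start by day 46). With a 1-day duration, revision must start by 46 − 1 = day 45.
Figure drafting feeds into revision (must start by day 45, minus 1-day gap → day 44); so figure drafting must finish by day 44 and therefore start by day 37.
Data cleaning must finish in time for analysis (must start by day 29, minus 3-day gap → day 26); figure drafting (must start by day 37); writing (must start by day 36, minus 2-day gap → day 34); internal review (must start by day 45, minus 3-day gap → day 42). The tightest is day 26, so data cleaning must start by 26 − 11 = day 15.
Literature review has to be done before data cleaning (must start by day 15). That means finishing by day 15, i.e. starting by 15 − 6 = day 9.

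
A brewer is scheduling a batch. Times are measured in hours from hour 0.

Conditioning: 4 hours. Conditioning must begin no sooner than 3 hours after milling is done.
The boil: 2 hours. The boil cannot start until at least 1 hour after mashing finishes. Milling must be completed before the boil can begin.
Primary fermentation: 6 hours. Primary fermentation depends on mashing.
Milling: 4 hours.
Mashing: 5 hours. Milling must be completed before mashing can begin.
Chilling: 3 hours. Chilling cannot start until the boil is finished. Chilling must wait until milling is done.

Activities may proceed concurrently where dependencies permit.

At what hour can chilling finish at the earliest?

15

Nothing blocks milling, so it runs from hour 0 to hour 4.
Mashing cannot begin until milling (finishes hour 4). It runs from hour 4 to 4 + 5 = hour 9.
The boil needs all of mashing (finishes hour 9, plus 1-hour gap → hour 10); milling (finishes hour 4). That puts its earliest start at hour 10; it finishes at 10 + 2 = hour 12.
Chilling needs all of the boil (finishes hour 12); milling (finishes hour 4). That puts its earliest start at hour 12; it finishes at 12 + 3 = hour 15.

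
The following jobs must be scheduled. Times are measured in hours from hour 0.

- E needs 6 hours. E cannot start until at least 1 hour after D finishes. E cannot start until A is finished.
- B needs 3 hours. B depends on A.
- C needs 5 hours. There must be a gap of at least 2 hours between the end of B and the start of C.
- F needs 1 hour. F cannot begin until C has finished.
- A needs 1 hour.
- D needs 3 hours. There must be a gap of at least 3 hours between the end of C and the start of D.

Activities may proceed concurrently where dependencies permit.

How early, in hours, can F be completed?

Nothing blocks A, so it runs from hour 0 to hour 1.
After A (finishes hour 1), B can start at hour 1 and finishes at hour 4.
After B (finishes hour 4, plus 2-hour gap → hour 6), C can start at hour 6 and finishes at hour 11.
F waits on C (finishes hour 11), so it starts at hour 11 and finishes at 11 + 1 = hour 12.

12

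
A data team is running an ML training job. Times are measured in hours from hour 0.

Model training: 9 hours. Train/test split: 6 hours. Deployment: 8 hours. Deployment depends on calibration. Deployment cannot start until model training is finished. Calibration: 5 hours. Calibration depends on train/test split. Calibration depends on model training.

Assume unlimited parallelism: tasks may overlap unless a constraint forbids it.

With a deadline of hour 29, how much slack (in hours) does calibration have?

Model training has no prerequisites, so it starts at hour 0 and finishes at hour 9.
Train/test split has no prerequisites, so it starts at hour 0 and finishes at hour 6.
For calibration: train/test split (finishes hour 6); model training (finishes hour 9). Taking the maximum gives a start of hour 9, and it finishes at 9 + 5 = hour 14.

Working backward from the deadline:
Deployment must finish by hour 29; it takes 8 hours, so it must start by 29 − 8 = hour 21.
Calibration has to be done before deployment (must start by hour 21). That means finishing by hour 21, i.e. starting by 21 − 5 = hour 16.
So calibration can start as early as hour 9 and as late as hour 16, giving 16 − 9 = 7 hours of slack.

7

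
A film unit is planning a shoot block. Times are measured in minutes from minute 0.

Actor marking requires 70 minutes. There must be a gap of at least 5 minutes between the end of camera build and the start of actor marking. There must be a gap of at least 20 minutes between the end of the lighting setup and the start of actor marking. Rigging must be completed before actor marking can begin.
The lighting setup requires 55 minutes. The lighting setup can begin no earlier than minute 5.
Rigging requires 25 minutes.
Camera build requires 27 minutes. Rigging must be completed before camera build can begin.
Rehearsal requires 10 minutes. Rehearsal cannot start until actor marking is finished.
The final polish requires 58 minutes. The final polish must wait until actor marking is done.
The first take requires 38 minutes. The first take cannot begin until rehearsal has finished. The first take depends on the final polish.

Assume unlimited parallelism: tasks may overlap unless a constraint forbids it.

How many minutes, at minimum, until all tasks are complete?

The lighting setup cannot begin until its own release at minute 5. It runs from minute 5 to 5 + 55 = minute 60.
Nothing blocks rigging, so it runs from minute 0 to minute 25.
Camera build waits on rigging (finishes minute 25), so it starts at minute 25 and finishes at 25 + 27 = minute 52.
Actor marking needs all of camera build (finishes minute 52, plus 5-minute gap → minute 57); the lighting setup (finishes minute 60, plus 20-minute gap → minute 80); rigging (finishes minute 25). That puts its earliest start at minute 80; it finishes at 80 + 70 = minute 150.
The final polish waits on actor marking (finishes minute 150), so it starts at minute 150 and finishes at 150 + 58 = minute 208.
Rehearsal waits on actor marking (finishes minute 150), so it starts at minute 150 and finishes at 150 + 10 = minute 160.
For the first take: rehearsal (finishes minute 160); the final polish (finishes minute 208). Taking the maximum gives a start of minute 208, and it finishes at 208 + 38 = minute 246.
All tasks are finished once the last one completes. Finish times: Rigging at 25, The lighting setup at 60, Camera build at 52, Actor marking at 150, Rehearsal at 160, The final polish at 208, The first take at 246. The latest is minute 246.

246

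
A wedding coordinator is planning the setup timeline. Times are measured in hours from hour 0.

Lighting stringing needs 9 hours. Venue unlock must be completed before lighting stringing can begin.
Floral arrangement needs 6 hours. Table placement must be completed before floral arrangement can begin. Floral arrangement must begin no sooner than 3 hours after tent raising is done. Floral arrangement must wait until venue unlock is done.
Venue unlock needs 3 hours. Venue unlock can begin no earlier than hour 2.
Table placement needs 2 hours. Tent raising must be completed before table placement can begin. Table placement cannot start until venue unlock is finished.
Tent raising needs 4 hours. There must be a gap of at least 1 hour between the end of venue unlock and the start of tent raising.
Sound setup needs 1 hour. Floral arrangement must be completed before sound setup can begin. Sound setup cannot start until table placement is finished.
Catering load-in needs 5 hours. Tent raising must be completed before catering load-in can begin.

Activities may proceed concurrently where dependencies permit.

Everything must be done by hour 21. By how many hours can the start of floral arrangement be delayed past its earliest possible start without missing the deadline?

1

Venue unlock cannot begin until its own release at hour 2. It runs from hour 2 to 2 + 3 = hour 5.
Tent raising cannot begin until venue unlock (finishes hour 5, plus 1-hour gap → hour 6). It runs from hour 6 to 6 + 4 = hour 10.
Table placement cannot start until tent raising (finishes hour 10); venue unlock (finishes hour 5). The controlling bound is hour 10, so table placement finishes at 10 + 2 = hour 12.
Floral arrangement has to wait for table placement (finishes hour 12); tent raising (finishes hour 10, plus 3-hour gap → hour 13); venue unlock (finishes hour 5). The latest of these is hour 13, so floral arrangement runs hour 13 to 13 + 6 = hour 19.

Working backward from the deadline:
Nothing follows sound setup; the deadline of hour 21 is its only limit. It must start by 21 − 1 = hour 20.
Floral arrangement must finish before sound setup (must start by hour 20). With a 6-hour duration, floral arrangement must start by 20 − 6 = hour 14.
So floral arrangement can start as early as hour 13 and as late as hour 14, giving 14 − 13 = 1 hour of slack.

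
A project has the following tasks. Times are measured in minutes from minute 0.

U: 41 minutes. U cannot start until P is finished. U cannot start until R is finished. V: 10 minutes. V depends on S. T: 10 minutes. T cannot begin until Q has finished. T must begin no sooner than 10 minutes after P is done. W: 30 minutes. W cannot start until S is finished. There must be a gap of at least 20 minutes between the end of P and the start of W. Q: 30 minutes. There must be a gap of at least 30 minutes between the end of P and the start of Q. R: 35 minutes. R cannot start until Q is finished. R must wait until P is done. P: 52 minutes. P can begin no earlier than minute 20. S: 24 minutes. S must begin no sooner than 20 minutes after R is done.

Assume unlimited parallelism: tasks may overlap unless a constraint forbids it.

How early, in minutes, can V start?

211

P cannot begin until its own release at minute 20. It runs from minute 20 to 20 + 52 = minute 72.
Q waits on P (finishes minute 72, plus 30-minute gap → minute 102), so it starts at minute 102 and finishes at 102 + 30 = minute 132.
R needs all of Q (finishes minute 132); P (finishes minute 72). That puts its earliest start at minute 132; it finishes at 132 + 35 = minute 167.
After R (finishes minute 167, plus 20-minute gap → minute 187), S can start at minute 187 and finishes at minute 211.
V waits on S (finishes minute 211), so the earliest it can start is minute 211.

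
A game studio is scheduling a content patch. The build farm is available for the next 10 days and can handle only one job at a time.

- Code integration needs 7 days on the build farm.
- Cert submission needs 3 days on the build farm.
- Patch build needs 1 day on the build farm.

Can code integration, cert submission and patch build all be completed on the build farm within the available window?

No

Running back to back, the jobs need 7 + 3 + 1 = 11 days on the build farm.
Since 11 > 10, they cannot all fit.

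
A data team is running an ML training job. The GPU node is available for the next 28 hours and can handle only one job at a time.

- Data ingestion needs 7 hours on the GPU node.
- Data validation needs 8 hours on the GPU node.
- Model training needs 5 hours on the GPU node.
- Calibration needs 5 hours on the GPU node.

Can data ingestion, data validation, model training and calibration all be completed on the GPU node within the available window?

Running back to back, the jobs need 7 + 8 + 5 + 5 = 25 hours on the GPU node.
Since 25 ≤ 28, they fit within the window.

Yes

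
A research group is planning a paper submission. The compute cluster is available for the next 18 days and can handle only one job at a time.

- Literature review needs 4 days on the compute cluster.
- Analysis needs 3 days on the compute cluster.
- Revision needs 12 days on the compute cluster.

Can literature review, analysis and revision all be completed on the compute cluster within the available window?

Running back to back, the jobs need 4 + 3 + 12 = 19 days on the compute cluster.
Since 19 > 18, they cannot all fit.

No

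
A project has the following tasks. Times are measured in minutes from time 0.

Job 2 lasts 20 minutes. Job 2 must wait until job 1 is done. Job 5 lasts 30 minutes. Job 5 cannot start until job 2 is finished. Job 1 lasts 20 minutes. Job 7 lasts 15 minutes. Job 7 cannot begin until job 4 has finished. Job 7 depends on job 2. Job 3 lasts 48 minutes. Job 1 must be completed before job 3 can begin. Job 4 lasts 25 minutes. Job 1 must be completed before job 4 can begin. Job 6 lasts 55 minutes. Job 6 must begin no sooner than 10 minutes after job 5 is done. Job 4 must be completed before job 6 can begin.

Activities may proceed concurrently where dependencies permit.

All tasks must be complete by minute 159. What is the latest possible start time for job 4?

To finish by minute 159, job 6 (duration 55) must start no later than minute 104.
To finish by minute 159, job 7 (duration 15) must start no later than minute 144.
Job 4 feeds job 6 (must start by minute 104); job 7 (must start by minute 144). Taking the minimum, job 4 must finish by minute 104 and start by 104 − 25 = minute 79.

79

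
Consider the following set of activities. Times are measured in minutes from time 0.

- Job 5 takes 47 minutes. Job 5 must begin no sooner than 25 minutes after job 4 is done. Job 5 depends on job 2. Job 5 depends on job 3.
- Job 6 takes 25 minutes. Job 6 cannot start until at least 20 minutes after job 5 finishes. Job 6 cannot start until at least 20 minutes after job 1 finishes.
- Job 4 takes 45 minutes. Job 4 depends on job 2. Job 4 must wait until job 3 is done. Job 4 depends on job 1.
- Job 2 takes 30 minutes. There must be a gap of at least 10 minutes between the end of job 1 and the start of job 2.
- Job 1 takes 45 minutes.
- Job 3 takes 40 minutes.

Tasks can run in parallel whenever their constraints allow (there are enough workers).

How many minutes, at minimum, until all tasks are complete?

247

Job 3 has no prerequisites, so it starts at minute 0 and finishes at minute 40.
Nothing blocks job 1, so it runs from minute 0 to minute 45.
After job 1 (finishes minute 45, plus 10-minute gap → minute 55), job 2 can start at minute 55 and finishes at minute 85.
Job 4 cannot start until job 2 (finishes minute 85); job 3 (finishes minute 40); job 1 (finishes minute 45). The controlling bound is minute 85, so job 4 finishes at 85 + 45 = minute 130.
Job 5 has to wait for job 4 (finishes minute 130, plus 25-minute gap → minute 155); job 2 (finishes minute 85); job 3 (finishes minute 40). The latest of these is minute 155, so job 5 runs minute 155 to 155 + 47 = minute 202.
Job 6 has to wait for job 5 (finishes minute 202, plus 20-minute gap → minute 222); job 1 (finishes minute 45, plus 20-minute gap → minute 65). The latest of these is minute 222, so job 6 runs minute 222 to 222 + 25 = minute 247.
All tasks are finished once the last one completes. Finish times: Job 1 at 45, Job 2 at 85, Job 3 at 40, Job 4 at 130, Job 5 at 202, Job 6 at 247. The latest is minute 247.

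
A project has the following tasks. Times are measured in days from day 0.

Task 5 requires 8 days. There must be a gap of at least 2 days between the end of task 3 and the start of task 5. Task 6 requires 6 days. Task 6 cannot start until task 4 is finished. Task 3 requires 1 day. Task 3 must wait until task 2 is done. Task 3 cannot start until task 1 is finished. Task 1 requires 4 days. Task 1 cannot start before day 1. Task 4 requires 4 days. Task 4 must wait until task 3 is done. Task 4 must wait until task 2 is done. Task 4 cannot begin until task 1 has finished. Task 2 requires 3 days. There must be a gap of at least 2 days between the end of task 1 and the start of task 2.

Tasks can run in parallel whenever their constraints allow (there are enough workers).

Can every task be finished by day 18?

No

Task 1 cannot begin until its own release at day 1. It runs from day 1 to 1 + 4 = day 5.
After task 1 (finishes day 5, plus 2-day gap → day 7), task 2 can start at day 7 and finishes at day 10.
Task 3 cannot start until task 2 (finishes day 10); task 1 (finishes day 5). The controlling bound is day 10, so task 3 finishes at 10 + 1 = day 11.
After task 3 (finishes day 11, plus 2-day gap → day 13), task 5 can start at day 13 and finishes at day 21.
Task 4 cannot start until task 3 (finishes day 11); task 2 (finishes day 10); task 1 (finishes day 5). The controlling bound is day 11, so task 4 finishes at 11 + 4 = day 15.
Task 6 waits on task 4 (finishes day 15), so it starts at day 15 and finishes at 15 + 6 = day 21.
The earliest everything can be done is day 21, which is after the deadline of 18, so it is not possible.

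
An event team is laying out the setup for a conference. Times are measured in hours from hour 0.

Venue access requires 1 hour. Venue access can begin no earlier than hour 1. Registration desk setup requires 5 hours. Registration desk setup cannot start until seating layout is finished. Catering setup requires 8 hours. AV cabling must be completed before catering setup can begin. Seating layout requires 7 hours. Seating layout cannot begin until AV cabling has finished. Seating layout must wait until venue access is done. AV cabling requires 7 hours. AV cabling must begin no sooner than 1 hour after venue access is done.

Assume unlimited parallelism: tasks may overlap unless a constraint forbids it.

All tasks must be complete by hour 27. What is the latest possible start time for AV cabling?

To finish by hour 27, registration desk setup (duration 5) must start no later than hour 22.
Seating layout has to be done before registration desk setup (must start by hour 22). That means finishing by hour 22, i.e. starting by 22 − 7 = hour 15.
To finish by hour 27, catering setup (duration 8) must start no later than hour 19.
AV cabling feeds seating layout (must start by hour 15); catering setup (must start by hour 19). Taking the minimum, AV cabling must finish by hour 15 and start by 15 − 7 = hour 8.

8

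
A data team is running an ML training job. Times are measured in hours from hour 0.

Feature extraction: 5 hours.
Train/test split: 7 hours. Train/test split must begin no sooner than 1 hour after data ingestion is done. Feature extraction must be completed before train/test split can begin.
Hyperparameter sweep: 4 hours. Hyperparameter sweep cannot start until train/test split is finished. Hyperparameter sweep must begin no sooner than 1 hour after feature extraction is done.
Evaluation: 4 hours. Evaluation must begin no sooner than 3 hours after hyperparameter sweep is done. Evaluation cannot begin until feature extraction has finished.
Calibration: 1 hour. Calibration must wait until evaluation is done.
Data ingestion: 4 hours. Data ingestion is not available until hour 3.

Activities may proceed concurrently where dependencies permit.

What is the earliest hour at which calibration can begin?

Feature extraction can start immediately at hour 0; it finishes at hour 5.
After its own release at hour 3, data ingestion can start at hour 3 and finishes at hour 7.
Train/test split has to wait for data ingestion (finishes hour 7, plus 1-hour gap → hour 8); feature extraction (finishes hour 5). The latest of these is hour 8, so train/test split runs hour 8 to 8 + 7 = hour 15.
For hyperparameter sweep: train/test split (finishes hour 15); feature extraction (finishes hour 5, plus 1-hour gap → hour 6). Taking the maximum gives a start of hour 15, and it finishes at 15 + 4 = hour 19.
Evaluation needs all of hyperparameter sweep (finishes hour 19, plus 3-hour gap → hour 22); feature extraction (finishes hour 5). That puts its earliest start at hour 22; it finishes at 22 + 4 = hour 26.
Calibration waits on evaluation (finishes hour 26), so the earliest it can start is hour 26.

26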